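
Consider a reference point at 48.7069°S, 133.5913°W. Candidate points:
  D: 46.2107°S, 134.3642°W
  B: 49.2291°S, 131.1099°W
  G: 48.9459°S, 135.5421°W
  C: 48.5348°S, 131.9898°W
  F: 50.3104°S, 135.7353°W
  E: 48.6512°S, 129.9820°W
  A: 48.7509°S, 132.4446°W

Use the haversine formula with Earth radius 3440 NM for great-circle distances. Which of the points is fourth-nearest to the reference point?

B

Distance to each, sorted:
A: 45.5 NM
C: 64.4 NM
G: 78.4 NM
B: 102.7 NM
F: 127.5 NM
E: 143.1 NM
D: 153.1 NM
The fourth-nearest is B at 102.7 NM.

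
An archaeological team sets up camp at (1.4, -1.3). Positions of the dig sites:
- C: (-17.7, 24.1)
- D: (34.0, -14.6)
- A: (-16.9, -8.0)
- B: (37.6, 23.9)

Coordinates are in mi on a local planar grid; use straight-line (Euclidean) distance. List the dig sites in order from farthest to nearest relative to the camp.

B, D, C, A

Distances from the camp:
B (37.6, 23.9): 44.1 mi
D (34.0, -14.6): 35.2 mi
C (-17.7, 24.1): 31.8 mi
A (-16.9, -8.0): 19.5 mi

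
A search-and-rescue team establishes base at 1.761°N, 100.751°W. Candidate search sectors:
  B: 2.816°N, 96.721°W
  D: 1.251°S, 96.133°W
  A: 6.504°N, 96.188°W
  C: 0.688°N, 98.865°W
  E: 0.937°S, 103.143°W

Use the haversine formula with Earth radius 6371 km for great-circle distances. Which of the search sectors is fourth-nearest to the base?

Distance to each, sorted:
C: 241.2 km
E: 400.9 km
B: 462.9 km
D: 613.0 km
A: 730.8 km
The fourth-nearest is D at 613.0 km.

D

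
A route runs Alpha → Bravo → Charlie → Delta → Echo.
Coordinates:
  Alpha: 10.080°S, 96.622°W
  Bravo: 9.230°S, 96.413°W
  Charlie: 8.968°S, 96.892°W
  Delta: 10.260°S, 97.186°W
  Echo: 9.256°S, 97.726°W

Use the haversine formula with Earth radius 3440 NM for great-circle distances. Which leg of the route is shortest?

Bravo–Charlie

Leg distances:
Alpha→Bravo: 52.5 NM
Bravo→Charlie: 32.5 NM
Charlie→Delta: 79.5 NM
Delta→Echo: 68.2 NM
The shortest leg is Bravo–Charlie at 32.5 NM.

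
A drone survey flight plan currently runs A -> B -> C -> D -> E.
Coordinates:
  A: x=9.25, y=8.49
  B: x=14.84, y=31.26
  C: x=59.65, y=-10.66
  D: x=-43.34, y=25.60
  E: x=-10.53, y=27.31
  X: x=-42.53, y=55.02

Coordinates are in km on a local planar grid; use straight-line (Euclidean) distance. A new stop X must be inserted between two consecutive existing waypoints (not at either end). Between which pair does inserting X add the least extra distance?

Added distance for inserting X between each consecutive pair:
A–B: 108.3 km
B–C: 122.2 km
C–D: 41.7 km
D–E: 38.9 km
Smallest added distance is 38.9 km, inserting between D and E.

between D and E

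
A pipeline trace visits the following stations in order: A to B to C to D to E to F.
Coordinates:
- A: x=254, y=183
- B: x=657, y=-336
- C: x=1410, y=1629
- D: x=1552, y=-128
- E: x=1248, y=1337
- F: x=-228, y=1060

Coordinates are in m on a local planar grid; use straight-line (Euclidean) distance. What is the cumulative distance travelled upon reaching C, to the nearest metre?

Leg distances:
A→B: 657.1 m  (cumulative 657.1 m)
B→C: 2104.3 m  (cumulative 2761.4 m)
Cumulative distance at C ≈ 2761 m.

2761 m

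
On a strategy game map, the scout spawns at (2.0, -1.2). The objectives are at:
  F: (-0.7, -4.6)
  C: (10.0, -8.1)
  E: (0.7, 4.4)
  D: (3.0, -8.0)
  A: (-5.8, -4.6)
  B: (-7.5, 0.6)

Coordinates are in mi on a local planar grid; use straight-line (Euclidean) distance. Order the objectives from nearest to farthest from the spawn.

Computing each straight-line distance from (2.0, -1.2):
F (-0.7, -4.6): 4.3 mi
E (0.7, 4.4): 5.7 mi
D (3.0, -8.0): 6.9 mi
A (-5.8, -4.6): 8.5 mi
B (-7.5, 0.6): 9.7 mi
C (10.0, -8.1): 10.6 mi

F, E, D, A, B, C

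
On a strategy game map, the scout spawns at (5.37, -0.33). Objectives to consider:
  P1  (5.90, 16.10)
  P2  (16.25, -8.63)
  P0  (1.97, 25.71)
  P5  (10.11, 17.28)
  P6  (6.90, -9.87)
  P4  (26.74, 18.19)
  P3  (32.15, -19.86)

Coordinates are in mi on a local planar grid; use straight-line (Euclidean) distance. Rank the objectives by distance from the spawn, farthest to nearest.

P3, P4, P0, P5, P1, P2, P6

Computing each straight-line distance from (5.37, -0.33):
P3 (32.15, -19.86): 33.1 mi
P4 (26.74, 18.19): 28.3 mi
P0 (1.97, 25.71): 26.3 mi
P5 (10.11, 17.28): 18.2 mi
P1 (5.90, 16.10): 16.4 mi
P2 (16.25, -8.63): 13.7 mi
P6 (6.90, -9.87): 9.7 mi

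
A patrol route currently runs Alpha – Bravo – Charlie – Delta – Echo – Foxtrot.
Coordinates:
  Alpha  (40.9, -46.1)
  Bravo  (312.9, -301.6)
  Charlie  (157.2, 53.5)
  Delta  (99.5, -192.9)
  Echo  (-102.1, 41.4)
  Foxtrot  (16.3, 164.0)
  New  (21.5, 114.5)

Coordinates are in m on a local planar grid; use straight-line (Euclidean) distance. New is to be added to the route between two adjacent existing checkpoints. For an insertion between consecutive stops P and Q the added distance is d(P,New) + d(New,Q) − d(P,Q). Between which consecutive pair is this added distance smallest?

Added distance for inserting New between each consecutive pair:
Alpha–Bravo: 296.6 m
Bravo–Charlie: 269.0 m
Charlie–Delta: 212.9 m
Delta–Echo: 151.6 m
Echo–Foxtrot: 22.9 m
Smallest added distance is 22.9 m, inserting between Echo and Foxtrot.

between Echo and Foxtrot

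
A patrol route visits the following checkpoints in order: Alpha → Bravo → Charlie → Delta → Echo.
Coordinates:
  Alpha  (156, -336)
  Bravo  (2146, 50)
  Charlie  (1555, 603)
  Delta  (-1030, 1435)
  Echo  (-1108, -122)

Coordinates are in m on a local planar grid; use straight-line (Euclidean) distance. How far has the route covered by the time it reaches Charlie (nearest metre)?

2836 m

Leg distances:
Alpha→Bravo: 2027.1 m  (cumulative 2027.1 m)
Bravo→Charlie: 809.4 m  (cumulative 2836.5 m)
Cumulative distance at Charlie ≈ 2836 m.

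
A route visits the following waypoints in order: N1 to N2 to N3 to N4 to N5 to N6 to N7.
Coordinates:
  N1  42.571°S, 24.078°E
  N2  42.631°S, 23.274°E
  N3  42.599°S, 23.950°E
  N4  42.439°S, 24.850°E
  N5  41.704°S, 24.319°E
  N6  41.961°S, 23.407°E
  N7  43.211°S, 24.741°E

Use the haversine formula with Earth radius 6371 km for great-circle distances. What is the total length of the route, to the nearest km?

548 km

Leg distances:
N1→N2: 66.1 km  (cumulative 66.1 km)
N2→N3: 55.4 km  (cumulative 121.6 km)
N3→N4: 75.9 km  (cumulative 197.5 km)
N4→N5: 92.7 km  (cumulative 290.2 km)
N5→N6: 80.8 km  (cumulative 371.0 km)
N6→N7: 176.8 km  (cumulative 547.7 km)
Total route length ≈ 548 km.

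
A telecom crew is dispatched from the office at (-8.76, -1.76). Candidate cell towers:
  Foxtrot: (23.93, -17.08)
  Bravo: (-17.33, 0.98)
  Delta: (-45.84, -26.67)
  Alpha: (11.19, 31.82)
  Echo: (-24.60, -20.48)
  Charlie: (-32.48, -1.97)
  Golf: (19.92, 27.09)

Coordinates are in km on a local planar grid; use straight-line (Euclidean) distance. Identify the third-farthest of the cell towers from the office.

Distances from the office ((-8.76, -1.76)):
Delta: 44.7 km
Golf: 40.7 km
Alpha: 39.1 km
Foxtrot: 36.1 km
Echo: 24.5 km
Charlie: 23.7 km
Bravo: 9.0 km
The third-farthest is Alpha at 39.1 km.

Alpha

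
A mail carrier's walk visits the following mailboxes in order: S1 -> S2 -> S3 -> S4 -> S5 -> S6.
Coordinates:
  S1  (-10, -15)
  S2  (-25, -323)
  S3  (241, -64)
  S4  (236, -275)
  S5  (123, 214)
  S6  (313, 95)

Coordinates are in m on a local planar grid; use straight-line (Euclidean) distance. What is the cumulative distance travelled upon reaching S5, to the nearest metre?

Leg distances:
S1→S2: 308.4 m  (cumulative 308.4 m)
S2→S3: 371.3 m  (cumulative 679.6 m)
S3→S4: 211.1 m  (cumulative 890.7 m)
S4→S5: 501.9 m  (cumulative 1392.6 m)
Cumulative distance at S5 ≈ 1393 m.

1393 m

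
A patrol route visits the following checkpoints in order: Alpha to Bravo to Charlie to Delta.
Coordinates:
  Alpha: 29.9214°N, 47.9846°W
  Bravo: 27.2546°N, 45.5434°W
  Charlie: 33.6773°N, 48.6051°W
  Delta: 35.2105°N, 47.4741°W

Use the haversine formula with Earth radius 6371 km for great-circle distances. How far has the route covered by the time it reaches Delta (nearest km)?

1352 km

Leg distances:
Alpha→Bravo: 380.4 km  (cumulative 380.4 km)
Bravo→Charlie: 772.0 km  (cumulative 1152.4 km)
Charlie→Delta: 199.5 km  (cumulative 1352.0 km)
Cumulative distance at Delta ≈ 1352 km.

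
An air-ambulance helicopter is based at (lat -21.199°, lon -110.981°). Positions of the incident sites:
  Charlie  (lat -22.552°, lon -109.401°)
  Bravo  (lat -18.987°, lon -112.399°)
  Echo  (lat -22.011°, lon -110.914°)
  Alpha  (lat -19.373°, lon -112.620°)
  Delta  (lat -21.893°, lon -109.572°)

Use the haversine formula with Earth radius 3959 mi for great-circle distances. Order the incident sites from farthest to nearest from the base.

Bravo, Alpha, Charlie, Delta, Echo

Computing each great-circle distance from (lat -21.199°, lon -110.981°):
Bravo (lat -18.987°, lon -112.399°): 178.4 mi
Alpha (lat -19.373°, lon -112.620°): 164.9 mi
Charlie (lat -22.552°, lon -109.401°): 137.9 mi
Delta (lat -21.893°, lon -109.572°): 102.5 mi
Echo (lat -22.011°, lon -110.914°): 56.3 mi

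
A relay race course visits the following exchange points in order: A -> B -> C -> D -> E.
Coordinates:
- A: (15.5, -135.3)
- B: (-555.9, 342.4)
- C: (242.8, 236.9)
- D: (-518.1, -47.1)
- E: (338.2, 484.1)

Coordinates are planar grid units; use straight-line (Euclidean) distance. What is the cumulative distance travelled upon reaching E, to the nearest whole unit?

Leg distances:
A→B: 744.8  (cumulative 744.8)
B→C: 805.6  (cumulative 1550.4)
C→D: 812.2  (cumulative 2362.6)
D→E: 1007.7  (cumulative 3370.3)
Cumulative distance at E ≈ 3370.

3370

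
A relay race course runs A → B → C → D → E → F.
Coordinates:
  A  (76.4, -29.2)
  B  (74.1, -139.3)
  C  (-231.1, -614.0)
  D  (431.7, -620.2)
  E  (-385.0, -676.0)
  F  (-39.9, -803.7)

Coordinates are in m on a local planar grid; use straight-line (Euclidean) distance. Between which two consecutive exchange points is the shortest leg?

Leg distances:
A→B: 110.1 m
B→C: 564.3 m
C→D: 662.8 m
D→E: 818.6 m
E→F: 368.0 m
The shortest leg is A–B at 110.1 m.

A–B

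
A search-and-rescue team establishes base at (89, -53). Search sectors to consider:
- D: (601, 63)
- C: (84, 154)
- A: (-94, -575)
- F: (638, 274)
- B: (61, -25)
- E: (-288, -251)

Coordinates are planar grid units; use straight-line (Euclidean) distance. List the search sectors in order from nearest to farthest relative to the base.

Computing each straight-line distance from (89, -53):
B (61, -25): 39.6
C (84, 154): 207.1
E (-288, -251): 425.8
D (601, 63): 525.0
A (-94, -575): 553.1
F (638, 274): 639.0

B, C, E, D, A, F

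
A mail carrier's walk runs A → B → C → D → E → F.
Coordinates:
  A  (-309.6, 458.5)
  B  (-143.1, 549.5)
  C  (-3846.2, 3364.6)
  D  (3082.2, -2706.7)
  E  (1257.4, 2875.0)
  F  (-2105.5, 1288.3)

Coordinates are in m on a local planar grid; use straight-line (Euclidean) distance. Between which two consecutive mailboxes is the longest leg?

Leg distances:
A→B: 189.7 m
B→C: 4651.6 m
C→D: 9212.1 m
D→E: 5872.4 m
E→F: 3718.4 m
The longest leg is C–D at 9212.1 m.

C–D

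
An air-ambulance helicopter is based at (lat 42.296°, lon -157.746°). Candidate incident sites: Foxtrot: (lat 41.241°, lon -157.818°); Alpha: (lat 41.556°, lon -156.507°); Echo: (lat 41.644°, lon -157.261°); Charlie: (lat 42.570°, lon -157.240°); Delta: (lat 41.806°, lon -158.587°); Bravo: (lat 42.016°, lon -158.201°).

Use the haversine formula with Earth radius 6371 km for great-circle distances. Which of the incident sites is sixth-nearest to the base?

Alpha

Distances from the base ((lat 42.296°, lon -157.746°)):
Bravo: 48.7 km
Charlie: 51.5 km
Echo: 82.8 km
Delta: 88.3 km
Foxtrot: 117.5 km
Alpha: 131.4 km
The sixth-nearest is Alpha at 131.4 km.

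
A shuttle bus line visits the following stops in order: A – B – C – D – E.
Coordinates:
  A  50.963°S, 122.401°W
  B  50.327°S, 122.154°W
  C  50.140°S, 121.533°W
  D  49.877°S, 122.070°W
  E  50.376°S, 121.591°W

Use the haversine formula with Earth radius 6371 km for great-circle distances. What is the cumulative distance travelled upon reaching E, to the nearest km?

Leg distances:
A→B: 72.8 km  (cumulative 72.8 km)
B→C: 48.8 km  (cumulative 121.7 km)
C→D: 48.2 km  (cumulative 169.9 km)
D→E: 65.2 km  (cumulative 235.1 km)
Cumulative distance at E ≈ 235 km.

235 km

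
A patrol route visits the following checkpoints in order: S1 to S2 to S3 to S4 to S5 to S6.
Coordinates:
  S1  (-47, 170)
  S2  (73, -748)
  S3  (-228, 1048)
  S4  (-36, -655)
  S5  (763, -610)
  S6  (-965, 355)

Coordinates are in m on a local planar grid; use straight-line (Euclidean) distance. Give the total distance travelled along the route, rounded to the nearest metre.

7240 m

Leg distances:
S1→S2: 925.8 m  (cumulative 925.8 m)
S2→S3: 1821.0 m  (cumulative 2746.9 m)
S3→S4: 1713.8 m  (cumulative 4460.6 m)
S4→S5: 800.3 m  (cumulative 5260.9 m)
S5→S6: 1979.2 m  (cumulative 7240.1 m)
Total route length ≈ 7240 m.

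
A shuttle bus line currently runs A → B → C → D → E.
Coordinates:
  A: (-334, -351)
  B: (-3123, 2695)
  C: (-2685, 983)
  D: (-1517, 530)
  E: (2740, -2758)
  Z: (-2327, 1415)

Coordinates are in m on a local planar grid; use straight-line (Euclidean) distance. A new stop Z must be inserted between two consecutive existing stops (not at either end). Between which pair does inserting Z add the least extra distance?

Added distance for inserting Z between each consecutive pair:
A–B: 40.2 m
B–C: 301.2 m
C–D: 508.0 m
D–E: 2385.0 m
Smallest added distance is 40.2 m, inserting between A and B.

between A and B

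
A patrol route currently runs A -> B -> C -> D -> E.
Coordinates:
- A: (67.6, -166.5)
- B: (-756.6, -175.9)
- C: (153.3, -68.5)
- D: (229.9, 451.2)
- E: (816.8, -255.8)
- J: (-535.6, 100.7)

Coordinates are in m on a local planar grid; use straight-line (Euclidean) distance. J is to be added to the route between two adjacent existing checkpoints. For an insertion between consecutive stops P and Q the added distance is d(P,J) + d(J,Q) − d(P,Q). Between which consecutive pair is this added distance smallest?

between B and C

Added distance for inserting J between each consecutive pair:
A–B: 189.5 m
B–C: 147.2 m
C–D: 1026.0 m
D–E: 1321.7 m
Smallest added distance is 147.2 m, inserting between B and C.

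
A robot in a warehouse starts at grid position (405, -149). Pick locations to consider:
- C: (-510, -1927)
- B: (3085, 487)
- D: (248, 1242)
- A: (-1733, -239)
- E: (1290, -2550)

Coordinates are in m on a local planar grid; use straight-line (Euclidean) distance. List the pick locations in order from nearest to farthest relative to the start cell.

D, C, A, E, B

Distances from the start cell:
D (248, 1242): 1399.8 m
C (-510, -1927): 1999.6 m
A (-1733, -239): 2139.9 m
E (1290, -2550): 2558.9 m
B (3085, 487): 2754.4 m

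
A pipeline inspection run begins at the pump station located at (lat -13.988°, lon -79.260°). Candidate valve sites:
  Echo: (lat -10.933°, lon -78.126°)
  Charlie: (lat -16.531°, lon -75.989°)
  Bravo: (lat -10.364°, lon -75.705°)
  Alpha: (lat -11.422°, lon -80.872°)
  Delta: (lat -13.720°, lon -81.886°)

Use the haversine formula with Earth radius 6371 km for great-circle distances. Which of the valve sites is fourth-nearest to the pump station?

Distances from the pump station ((lat -13.988°, lon -79.260°)):
Delta: 285.1 km
Alpha: 334.6 km
Echo: 361.3 km
Charlie: 450.6 km
Bravo: 558.2 km
The fourth-nearest is Charlie at 450.6 km.

Charlie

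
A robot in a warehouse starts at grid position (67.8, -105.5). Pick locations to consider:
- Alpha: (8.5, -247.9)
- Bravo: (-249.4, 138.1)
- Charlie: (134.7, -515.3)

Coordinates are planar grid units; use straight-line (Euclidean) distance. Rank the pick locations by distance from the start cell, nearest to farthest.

Alpha, Bravo, Charlie

Distance from the start cell at (67.8, -105.5) to each:
Alpha (8.5, -247.9): 154.3
Bravo (-249.4, 138.1): 399.9
Charlie (134.7, -515.3): 415.2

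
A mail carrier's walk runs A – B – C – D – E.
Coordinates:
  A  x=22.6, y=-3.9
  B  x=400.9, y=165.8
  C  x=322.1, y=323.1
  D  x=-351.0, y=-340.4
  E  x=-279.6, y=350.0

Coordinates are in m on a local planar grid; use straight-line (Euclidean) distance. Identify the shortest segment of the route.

B–C

Leg distances:
A→B: 414.6 m
B→C: 175.9 m
C→D: 945.1 m
D→E: 694.1 m
The shortest leg is B–C at 175.9 m.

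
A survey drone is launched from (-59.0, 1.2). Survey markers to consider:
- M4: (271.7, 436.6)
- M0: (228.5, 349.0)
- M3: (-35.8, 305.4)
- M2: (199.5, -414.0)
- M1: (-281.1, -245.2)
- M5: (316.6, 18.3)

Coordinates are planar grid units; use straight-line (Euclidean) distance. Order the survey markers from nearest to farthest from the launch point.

Distance from the launch point at (-59.0, 1.2) to each:
M3 (-35.8, 305.4): 305.1
M1 (-281.1, -245.2): 331.7
M5 (316.6, 18.3): 376.0
M0 (228.5, 349.0): 451.2
M2 (199.5, -414.0): 489.1
M4 (271.7, 436.6): 546.8

M3, M1, M5, M0, M2, M4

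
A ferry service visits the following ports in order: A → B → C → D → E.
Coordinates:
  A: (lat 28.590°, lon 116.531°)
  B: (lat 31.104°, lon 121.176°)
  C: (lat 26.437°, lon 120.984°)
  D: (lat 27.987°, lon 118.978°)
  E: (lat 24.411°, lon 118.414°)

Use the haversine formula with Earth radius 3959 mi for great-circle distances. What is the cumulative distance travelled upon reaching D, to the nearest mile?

Leg distances:
A→B: 328.1 mi  (cumulative 328.1 mi)
B→C: 322.7 mi  (cumulative 650.8 mi)
C→D: 163.3 mi  (cumulative 814.1 mi)
Cumulative distance at D ≈ 814 mi.

814 mi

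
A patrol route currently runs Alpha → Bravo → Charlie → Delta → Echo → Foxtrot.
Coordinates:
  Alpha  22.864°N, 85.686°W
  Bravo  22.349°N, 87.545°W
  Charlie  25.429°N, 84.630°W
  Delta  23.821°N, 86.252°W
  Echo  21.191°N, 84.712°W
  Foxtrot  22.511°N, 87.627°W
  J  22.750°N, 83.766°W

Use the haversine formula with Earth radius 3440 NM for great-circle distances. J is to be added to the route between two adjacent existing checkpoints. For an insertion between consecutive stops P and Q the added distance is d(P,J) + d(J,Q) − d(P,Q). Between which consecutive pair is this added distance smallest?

between Delta and Echo

Added distance for inserting J between each consecutive pair:
Alpha–Bravo: 209.8 NM
Bravo–Charlie: 134.1 NM
Charlie–Delta: 188.1 NM
Delta–Echo: 79.3 NM
Echo–Foxtrot: 141.1 NM
Smallest added distance is 79.3 NM, inserting between Delta and Echo.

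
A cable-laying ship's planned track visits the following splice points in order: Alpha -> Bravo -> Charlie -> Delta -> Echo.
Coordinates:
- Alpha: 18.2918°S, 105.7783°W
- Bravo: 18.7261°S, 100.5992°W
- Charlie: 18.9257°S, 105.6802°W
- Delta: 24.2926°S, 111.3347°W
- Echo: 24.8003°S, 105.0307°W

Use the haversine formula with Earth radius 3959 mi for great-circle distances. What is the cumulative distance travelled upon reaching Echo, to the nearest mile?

Leg distances:
Alpha→Bravo: 340.7 mi  (cumulative 340.7 mi)
Bravo→Charlie: 332.6 mi  (cumulative 673.2 mi)
Charlie→Delta: 519.0 mi  (cumulative 1192.2 mi)
Delta→Echo: 397.7 mi  (cumulative 1589.9 mi)
Cumulative distance at Echo ≈ 1590 mi.

1590 mi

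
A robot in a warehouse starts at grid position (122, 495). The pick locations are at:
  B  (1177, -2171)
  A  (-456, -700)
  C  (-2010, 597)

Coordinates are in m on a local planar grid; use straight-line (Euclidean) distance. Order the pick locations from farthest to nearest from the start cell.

B, C, A

Computing each straight-line distance from (122, 495):
B (1177, -2171): 2867.2 m
C (-2010, 597): 2134.4 m
A (-456, -700): 1327.4 m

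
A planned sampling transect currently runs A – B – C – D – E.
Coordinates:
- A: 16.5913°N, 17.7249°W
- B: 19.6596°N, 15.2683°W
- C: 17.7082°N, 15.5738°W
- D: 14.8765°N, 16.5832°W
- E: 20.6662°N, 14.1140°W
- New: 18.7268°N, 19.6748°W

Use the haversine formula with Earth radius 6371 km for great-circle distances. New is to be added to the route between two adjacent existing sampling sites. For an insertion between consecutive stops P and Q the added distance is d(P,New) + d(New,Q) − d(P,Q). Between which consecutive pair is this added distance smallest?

Added distance for inserting New between each consecutive pair:
A–B: 360.3 km
B–C: 702.6 km
C–D: 654.9 km
D–E: 465.9 km
Smallest added distance is 360.3 km, inserting between A and B.

between A and B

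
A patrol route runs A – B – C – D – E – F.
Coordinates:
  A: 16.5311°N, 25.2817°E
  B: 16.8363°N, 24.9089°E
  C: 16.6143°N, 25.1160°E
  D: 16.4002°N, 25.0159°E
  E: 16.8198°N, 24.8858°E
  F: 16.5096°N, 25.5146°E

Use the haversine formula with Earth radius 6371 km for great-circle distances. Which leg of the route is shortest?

Leg distances:
A→B: 52.2 km
B→C: 33.1 km
C→D: 26.1 km
D→E: 48.7 km
E→F: 75.3 km
The shortest leg is C–D at 26.1 km.

C–D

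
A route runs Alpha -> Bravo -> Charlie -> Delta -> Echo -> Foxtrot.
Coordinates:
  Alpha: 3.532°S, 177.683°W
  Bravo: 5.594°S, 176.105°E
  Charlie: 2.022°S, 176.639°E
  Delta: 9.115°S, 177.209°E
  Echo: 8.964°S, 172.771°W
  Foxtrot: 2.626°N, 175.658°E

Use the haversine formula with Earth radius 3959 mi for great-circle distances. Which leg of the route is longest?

Leg distances:
Alpha→Bravo: 450.9 mi
Bravo→Charlie: 249.5 mi
Charlie→Delta: 491.7 mi
Delta→Echo: 683.8 mi
Echo→Foxtrot: 1129.8 mi
The longest leg is Echo–Foxtrot at 1129.8 mi.

Echo–Foxtrot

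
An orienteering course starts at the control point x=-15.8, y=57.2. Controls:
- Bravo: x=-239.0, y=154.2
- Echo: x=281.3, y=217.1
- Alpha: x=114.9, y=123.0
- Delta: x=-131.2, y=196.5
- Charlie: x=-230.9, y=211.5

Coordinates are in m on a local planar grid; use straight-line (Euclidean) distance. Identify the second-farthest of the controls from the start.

Distances from the start (x=-15.8, y=57.2):
Echo: 337.4 m
Charlie: 264.7 m
Bravo: 243.4 m
Delta: 180.9 m
Alpha: 146.3 m
The second-farthest is Charlie at 264.7 m.

Charlie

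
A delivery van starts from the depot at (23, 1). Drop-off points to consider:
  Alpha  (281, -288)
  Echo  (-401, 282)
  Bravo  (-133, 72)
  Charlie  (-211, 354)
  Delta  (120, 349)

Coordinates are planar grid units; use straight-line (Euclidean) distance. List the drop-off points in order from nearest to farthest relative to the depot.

Distance from the depot at (23, 1) to each:
Bravo (-133, 72): 171.4
Delta (120, 349): 361.3
Alpha (281, -288): 387.4
Charlie (-211, 354): 423.5
Echo (-401, 282): 508.7

Bravo, Delta, Alpha, Charlie, Echo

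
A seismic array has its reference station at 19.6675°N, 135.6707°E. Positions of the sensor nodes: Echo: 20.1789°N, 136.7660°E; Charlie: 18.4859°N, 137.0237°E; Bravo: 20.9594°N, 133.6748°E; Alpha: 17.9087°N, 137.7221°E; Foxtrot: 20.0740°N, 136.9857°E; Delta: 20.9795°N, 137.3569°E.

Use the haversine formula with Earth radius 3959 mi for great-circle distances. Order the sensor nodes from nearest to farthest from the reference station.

Echo, Foxtrot, Charlie, Delta, Bravo, Alpha

Distance from the reference station at 19.6675°N, 135.6707°E to each:
Echo 20.1789°N, 136.7660°E: 79.4 mi
Foxtrot 20.0740°N, 136.9857°E: 90.0 mi
Charlie 18.4859°N, 137.0237°E: 120.3 mi
Delta 20.9795°N, 137.3569°E: 142.0 mi
Bravo 20.9594°N, 133.6748°E: 157.1 mi
Alpha 17.9087°N, 137.7221°E: 181.0 mi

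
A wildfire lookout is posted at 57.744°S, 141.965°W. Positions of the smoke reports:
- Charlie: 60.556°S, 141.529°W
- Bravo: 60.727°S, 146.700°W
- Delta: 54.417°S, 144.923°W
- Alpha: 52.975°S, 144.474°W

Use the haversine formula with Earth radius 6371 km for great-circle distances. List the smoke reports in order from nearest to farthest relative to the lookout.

Charlie, Delta, Bravo, Alpha

Distances from the lookout:
Charlie 60.556°S, 141.529°W: 313.7 km
Delta 54.417°S, 144.923°W: 412.9 km
Bravo 60.727°S, 146.700°W: 427.0 km
Alpha 52.975°S, 144.474°W: 553.4 km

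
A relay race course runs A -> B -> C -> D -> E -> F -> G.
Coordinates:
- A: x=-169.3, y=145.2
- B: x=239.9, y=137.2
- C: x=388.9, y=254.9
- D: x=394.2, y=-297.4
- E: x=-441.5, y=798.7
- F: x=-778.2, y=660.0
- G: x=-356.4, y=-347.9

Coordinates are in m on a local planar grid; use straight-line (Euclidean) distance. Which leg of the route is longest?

D–E

Leg distances:
A→B: 409.3 m
B→C: 189.9 m
C→D: 552.3 m
D→E: 1378.3 m
E→F: 364.1 m
F→G: 1092.6 m
The longest leg is D–E at 1378.3 m.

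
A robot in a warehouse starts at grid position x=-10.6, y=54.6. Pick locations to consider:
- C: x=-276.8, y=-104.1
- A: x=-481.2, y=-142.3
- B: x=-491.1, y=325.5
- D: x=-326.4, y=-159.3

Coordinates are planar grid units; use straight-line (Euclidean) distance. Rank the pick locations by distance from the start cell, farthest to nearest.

Distances from the start cell:
B x=-491.1, y=325.5: 551.6
A x=-481.2, y=-142.3: 510.1
D x=-326.4, y=-159.3: 381.4
C x=-276.8, y=-104.1: 309.9

B, A, D, C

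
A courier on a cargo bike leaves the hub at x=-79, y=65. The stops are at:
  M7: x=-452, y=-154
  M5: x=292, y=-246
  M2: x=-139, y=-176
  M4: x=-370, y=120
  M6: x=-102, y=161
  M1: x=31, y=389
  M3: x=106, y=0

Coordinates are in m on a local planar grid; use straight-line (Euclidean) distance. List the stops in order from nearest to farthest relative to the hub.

Distance from the hub at x=-79, y=65 to each:
M6 x=-102, y=161: 98.7 m
M3 x=106, y=0: 196.1 m
M2 x=-139, y=-176: 248.4 m
M4 x=-370, y=120: 296.2 m
M1 x=31, y=389: 342.2 m
M7 x=-452, y=-154: 432.5 m
M5 x=292, y=-246: 484.1 m

M6, M3, M2, M4, M1, M7, M5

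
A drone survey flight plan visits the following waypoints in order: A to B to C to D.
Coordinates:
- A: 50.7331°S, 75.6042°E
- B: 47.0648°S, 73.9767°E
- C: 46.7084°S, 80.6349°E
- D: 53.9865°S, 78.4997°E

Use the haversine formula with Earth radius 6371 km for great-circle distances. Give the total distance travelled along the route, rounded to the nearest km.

Leg distances:
A→B: 424.9 km  (cumulative 424.9 km)
B→C: 507.4 km  (cumulative 932.3 km)
C→D: 823.2 km  (cumulative 1755.5 km)
Total route length ≈ 1755 km.

1755 km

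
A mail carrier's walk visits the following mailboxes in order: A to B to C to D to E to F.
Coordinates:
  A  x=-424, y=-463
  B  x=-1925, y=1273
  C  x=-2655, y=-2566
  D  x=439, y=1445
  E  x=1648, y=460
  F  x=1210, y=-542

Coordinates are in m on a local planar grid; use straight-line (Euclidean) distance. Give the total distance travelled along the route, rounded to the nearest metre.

Leg distances:
A→B: 2294.9 m  (cumulative 2294.9 m)
B→C: 3907.8 m  (cumulative 6202.7 m)
C→D: 5065.7 m  (cumulative 11268.4 m)
D→E: 1559.5 m  (cumulative 12827.8 m)
E→F: 1093.5 m  (cumulative 13921.4 m)
Total route length ≈ 13921 m.

13921 m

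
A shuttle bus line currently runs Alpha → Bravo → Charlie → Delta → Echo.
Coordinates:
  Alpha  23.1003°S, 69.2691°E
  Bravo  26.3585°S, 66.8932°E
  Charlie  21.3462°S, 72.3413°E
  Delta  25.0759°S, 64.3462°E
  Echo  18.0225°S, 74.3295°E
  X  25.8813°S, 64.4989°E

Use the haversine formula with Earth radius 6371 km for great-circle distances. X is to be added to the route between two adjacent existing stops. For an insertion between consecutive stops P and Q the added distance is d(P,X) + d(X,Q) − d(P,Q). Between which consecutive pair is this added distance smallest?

Added distance for inserting X between each consecutive pair:
Alpha–Bravo: 383.5 km
Bravo–Charlie: 403.7 km
Charlie–Delta: 119.3 km
Delta–Echo: 132.6 km
Smallest added distance is 119.3 km, inserting between Charlie and Delta.

between Charlie and Delta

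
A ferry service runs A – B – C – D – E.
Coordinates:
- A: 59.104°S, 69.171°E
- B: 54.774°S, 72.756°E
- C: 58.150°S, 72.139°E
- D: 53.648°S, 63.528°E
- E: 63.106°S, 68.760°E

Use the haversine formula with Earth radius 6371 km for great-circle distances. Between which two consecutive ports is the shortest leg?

B–C

Leg distances:
A→B: 528.1 km
B→C: 377.3 km
C→D: 733.0 km
D→E: 1094.1 km
The shortest leg is B–C at 377.3 km.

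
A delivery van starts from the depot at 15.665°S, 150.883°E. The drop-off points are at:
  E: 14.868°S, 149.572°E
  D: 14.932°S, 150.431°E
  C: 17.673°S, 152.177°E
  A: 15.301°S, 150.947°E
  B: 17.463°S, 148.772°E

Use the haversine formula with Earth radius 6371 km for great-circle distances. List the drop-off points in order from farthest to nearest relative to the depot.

Distance from the depot at 15.665°S, 150.883°E to each:
B 17.463°S, 148.772°E: 301.0 km
C 17.673°S, 152.177°E: 262.4 km
E 14.868°S, 149.572°E: 166.2 km
D 14.932°S, 150.431°E: 94.8 km
A 15.301°S, 150.947°E: 41.1 km

B, C, E, D, A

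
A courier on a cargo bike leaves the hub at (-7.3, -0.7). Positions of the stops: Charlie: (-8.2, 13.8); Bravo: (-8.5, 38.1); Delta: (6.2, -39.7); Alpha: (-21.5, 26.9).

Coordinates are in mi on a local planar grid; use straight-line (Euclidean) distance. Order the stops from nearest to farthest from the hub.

Distances from the hub:
Charlie (-8.2, 13.8): 14.5 mi
Alpha (-21.5, 26.9): 31.0 mi
Bravo (-8.5, 38.1): 38.8 mi
Delta (6.2, -39.7): 41.3 mi

Charlie, Alpha, Bravo, Delta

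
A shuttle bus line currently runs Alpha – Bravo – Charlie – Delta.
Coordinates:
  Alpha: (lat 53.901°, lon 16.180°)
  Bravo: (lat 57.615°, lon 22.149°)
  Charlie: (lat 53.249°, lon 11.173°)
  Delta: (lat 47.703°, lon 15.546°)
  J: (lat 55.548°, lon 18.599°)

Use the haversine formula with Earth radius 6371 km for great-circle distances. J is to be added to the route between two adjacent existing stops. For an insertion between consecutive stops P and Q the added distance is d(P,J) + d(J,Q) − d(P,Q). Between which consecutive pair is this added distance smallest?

between Alpha and Bravo

Added distance for inserting J between each consecutive pair:
Alpha–Bravo: 0.0 km
Bravo–Charlie: 16.2 km
Charlie–Delta: 751.6 km
Smallest added distance is 0.0 km, inserting between Alpha and Bravo.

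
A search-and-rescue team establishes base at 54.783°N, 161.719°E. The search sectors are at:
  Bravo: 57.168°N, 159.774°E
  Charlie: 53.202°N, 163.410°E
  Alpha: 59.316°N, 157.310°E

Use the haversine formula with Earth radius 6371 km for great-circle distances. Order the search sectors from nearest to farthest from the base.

Distance from the base at 54.783°N, 161.719°E to each:
Charlie 53.202°N, 163.410°E: 207.7 km
Bravo 57.168°N, 159.774°E: 291.5 km
Alpha 59.316°N, 157.310°E: 570.0 km

Charlie, Bravo, Alpha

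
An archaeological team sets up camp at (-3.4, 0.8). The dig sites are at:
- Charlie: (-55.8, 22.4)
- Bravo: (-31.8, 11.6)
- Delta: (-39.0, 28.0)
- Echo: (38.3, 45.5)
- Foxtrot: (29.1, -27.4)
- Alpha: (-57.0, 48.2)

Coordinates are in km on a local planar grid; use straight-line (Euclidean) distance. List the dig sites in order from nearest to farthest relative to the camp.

Computing each straight-line distance from (-3.4, 0.8):
Bravo (-31.8, 11.6): 30.4 km
Foxtrot (29.1, -27.4): 43.0 km
Delta (-39.0, 28.0): 44.8 km
Charlie (-55.8, 22.4): 56.7 km
Echo (38.3, 45.5): 61.1 km
Alpha (-57.0, 48.2): 71.6 km

Bravo, Foxtrot, Delta, Charlie, Echo, Alpha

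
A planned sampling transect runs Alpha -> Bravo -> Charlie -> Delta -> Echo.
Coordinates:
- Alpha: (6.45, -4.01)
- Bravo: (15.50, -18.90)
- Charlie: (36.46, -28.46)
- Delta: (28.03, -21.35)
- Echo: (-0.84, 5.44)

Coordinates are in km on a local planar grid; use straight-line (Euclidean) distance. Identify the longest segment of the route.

Delta–Echo

Leg distances:
Alpha→Bravo: 17.4 km
Bravo→Charlie: 23.0 km
Charlie→Delta: 11.0 km
Delta→Echo: 39.4 km
The longest leg is Delta–Echo at 39.4 km.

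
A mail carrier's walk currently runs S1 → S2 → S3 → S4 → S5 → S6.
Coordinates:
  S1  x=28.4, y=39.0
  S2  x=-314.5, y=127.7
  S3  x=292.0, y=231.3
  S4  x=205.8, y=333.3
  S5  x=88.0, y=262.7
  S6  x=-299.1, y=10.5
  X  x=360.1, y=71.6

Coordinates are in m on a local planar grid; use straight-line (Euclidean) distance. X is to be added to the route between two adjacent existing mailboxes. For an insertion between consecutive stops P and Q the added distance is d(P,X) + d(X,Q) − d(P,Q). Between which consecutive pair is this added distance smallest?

Added distance for inserting X between each consecutive pair:
S1–S2: 656.0 m
S2–S3: 235.3 m
S3–S4: 343.9 m
S4–S5: 499.0 m
S5–S6: 532.5 m
Smallest added distance is 235.3 m, inserting between S2 and S3.

between S2 and S3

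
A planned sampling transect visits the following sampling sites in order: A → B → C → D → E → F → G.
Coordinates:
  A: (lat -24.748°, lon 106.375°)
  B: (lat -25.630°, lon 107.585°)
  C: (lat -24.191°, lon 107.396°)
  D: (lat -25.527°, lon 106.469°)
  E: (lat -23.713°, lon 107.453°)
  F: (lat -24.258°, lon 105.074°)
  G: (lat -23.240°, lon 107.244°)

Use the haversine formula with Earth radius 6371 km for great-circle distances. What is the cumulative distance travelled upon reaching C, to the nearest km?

Leg distances:
A→B: 156.3 km  (cumulative 156.3 km)
B→C: 161.1 km  (cumulative 317.5 km)
Cumulative distance at C ≈ 317 km.

317 km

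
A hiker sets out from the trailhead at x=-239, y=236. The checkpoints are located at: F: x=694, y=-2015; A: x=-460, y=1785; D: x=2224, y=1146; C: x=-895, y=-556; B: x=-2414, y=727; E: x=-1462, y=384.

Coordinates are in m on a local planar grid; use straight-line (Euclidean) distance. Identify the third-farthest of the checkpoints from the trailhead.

Distance to each, sorted:
D: 2625.7 m
F: 2436.7 m
B: 2229.7 m
A: 1564.7 m
E: 1231.9 m
C: 1028.4 m
The third-farthest is B at 2229.7 m.

B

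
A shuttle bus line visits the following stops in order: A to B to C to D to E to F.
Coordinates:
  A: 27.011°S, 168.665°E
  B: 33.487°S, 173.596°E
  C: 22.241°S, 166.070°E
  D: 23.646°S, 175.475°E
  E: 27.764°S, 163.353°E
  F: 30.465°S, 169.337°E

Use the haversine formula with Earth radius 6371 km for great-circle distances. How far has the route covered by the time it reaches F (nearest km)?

5240 km

Leg distances:
A→B: 861.6 km  (cumulative 861.6 km)
B→C: 1451.8 km  (cumulative 2313.4 km)
C→D: 975.4 km  (cumulative 3288.8 km)
D→E: 1297.2 km  (cumulative 4586.0 km)
E→F: 654.2 km  (cumulative 5240.2 km)
Cumulative distance at F ≈ 5240 km.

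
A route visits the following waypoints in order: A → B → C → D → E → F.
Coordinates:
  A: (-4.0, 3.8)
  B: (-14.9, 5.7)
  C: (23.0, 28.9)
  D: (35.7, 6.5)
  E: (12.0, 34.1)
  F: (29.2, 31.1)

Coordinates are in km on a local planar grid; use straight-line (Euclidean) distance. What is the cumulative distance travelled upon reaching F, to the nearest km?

Leg distances:
A→B: 11.1 km  (cumulative 11.1 km)
B→C: 44.4 km  (cumulative 55.5 km)
C→D: 25.7 km  (cumulative 81.3 km)
D→E: 36.4 km  (cumulative 117.6 km)
E→F: 17.5 km  (cumulative 135.1 km)
Cumulative distance at F ≈ 135 km.

135 km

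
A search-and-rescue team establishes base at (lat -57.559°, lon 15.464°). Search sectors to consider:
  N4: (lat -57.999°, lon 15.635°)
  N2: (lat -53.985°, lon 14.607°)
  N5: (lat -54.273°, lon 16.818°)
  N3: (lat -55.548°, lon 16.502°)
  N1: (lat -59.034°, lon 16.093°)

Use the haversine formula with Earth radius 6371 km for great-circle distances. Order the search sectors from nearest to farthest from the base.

N4, N1, N3, N5, N2

Distances from the base:
N4 (lat -57.999°, lon 15.635°): 50.0 km
N1 (lat -59.034°, lon 16.093°): 168.1 km
N3 (lat -55.548°, lon 16.502°): 232.5 km
N5 (lat -54.273°, lon 16.818°): 375.0 km
N2 (lat -53.985°, lon 14.607°): 401.0 km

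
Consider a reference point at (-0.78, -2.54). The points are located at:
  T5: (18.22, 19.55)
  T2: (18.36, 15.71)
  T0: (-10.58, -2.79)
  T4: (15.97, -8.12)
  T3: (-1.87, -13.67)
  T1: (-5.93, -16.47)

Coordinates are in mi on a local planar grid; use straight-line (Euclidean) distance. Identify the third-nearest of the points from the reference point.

T1

Distance to each, sorted:
T0: 9.8 mi
T3: 11.2 mi
T1: 14.9 mi
T4: 17.7 mi
T2: 26.4 mi
T5: 29.1 mi
The third-nearest is T1 at 14.9 mi.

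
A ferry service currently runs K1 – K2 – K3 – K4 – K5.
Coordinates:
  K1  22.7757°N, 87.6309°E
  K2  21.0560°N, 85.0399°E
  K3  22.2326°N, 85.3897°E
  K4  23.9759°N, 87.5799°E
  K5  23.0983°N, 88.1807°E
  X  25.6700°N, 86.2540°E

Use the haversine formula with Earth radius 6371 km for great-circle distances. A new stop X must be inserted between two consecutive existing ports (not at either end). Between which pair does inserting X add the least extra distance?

between K3 and K4

Added distance for inserting X between each consecutive pair:
K1–K2: 550.0 km
K2–K3: 784.2 km
K3–K4: 327.0 km
K4–K5: 462.0 km
Smallest added distance is 327.0 km, inserting between K3 and K4.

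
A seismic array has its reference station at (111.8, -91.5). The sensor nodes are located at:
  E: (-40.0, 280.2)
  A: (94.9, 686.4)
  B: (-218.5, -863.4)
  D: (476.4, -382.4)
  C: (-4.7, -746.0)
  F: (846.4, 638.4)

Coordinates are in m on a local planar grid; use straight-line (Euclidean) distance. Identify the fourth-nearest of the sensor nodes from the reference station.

Distance to each, sorted:
E: 401.5 m
D: 466.4 m
C: 664.8 m
A: 778.1 m
B: 839.6 m
F: 1035.6 m
The fourth-nearest is A at 778.1 m.

A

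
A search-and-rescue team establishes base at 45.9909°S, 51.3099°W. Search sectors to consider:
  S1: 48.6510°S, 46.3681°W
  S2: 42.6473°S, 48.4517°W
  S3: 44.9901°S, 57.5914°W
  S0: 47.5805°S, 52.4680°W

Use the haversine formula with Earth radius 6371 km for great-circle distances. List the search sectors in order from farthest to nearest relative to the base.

S3, S1, S2, S0

Distances from the base:
S3 44.9901°S, 57.5914°W: 502.0 km
S1 48.6510°S, 46.3681°W: 475.5 km
S2 42.6473°S, 48.4517°W: 435.7 km
S0 47.5805°S, 52.4680°W: 197.5 km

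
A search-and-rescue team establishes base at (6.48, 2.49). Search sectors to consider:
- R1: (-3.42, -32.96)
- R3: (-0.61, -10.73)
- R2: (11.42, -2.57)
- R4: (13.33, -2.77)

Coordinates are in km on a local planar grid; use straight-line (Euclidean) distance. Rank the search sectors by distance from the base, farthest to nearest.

R1, R3, R4, R2

Computing each straight-line distance from (6.48, 2.49):
R1 (-3.42, -32.96): 36.8 km
R3 (-0.61, -10.73): 15.0 km
R4 (13.33, -2.77): 8.6 km
R2 (11.42, -2.57): 7.1 km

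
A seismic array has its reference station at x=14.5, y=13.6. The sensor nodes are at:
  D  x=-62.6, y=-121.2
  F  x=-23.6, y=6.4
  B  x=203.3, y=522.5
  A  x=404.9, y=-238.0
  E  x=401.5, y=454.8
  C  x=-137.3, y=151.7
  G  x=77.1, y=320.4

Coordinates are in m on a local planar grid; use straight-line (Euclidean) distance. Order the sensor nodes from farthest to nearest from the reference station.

Distance from the reference station at x=14.5, y=13.6 to each:
E x=401.5, y=454.8: 586.9 m
B x=203.3, y=522.5: 542.8 m
A x=404.9, y=-238.0: 464.5 m
G x=77.1, y=320.4: 313.1 m
C x=-137.3, y=151.7: 205.2 m
D x=-62.6, y=-121.2: 155.3 m
F x=-23.6, y=6.4: 38.8 m

E, B, A, G, C, D, F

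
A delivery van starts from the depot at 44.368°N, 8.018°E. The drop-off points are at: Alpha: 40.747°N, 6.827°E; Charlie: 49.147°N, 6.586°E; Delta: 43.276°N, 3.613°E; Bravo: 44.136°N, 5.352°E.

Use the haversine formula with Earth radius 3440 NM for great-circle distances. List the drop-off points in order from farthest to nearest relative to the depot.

Charlie, Alpha, Delta, Bravo

Distance from the depot at 44.368°N, 8.018°E to each:
Charlie 49.147°N, 6.586°E: 292.9 NM
Alpha 40.747°N, 6.827°E: 223.7 NM
Delta 43.276°N, 3.613°E: 201.7 NM
Bravo 44.136°N, 5.352°E: 115.5 NM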